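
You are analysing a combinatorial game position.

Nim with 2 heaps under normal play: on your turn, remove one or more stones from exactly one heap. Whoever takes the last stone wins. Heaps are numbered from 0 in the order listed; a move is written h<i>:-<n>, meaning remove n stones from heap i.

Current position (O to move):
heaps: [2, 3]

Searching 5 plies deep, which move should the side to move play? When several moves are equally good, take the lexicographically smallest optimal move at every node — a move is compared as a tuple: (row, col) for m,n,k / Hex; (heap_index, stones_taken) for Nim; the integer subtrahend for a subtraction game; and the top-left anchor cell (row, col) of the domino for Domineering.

O's best at [(2,3)]: h1:-1

ply 1, O at (2,3) | h0:-1=-1→(1,3); h0:-2=-1→(0,3); h1:-1=+1→(2,2)*; h1:-2=-1→(2,1); h1:-3=-1→(2,0)
ply 2, X at (2,2) | h0:-1=-1→(1,2)*; h0:-2=-1→(0,2); h1:-1=-1→(2,1); h1:-2=-1→(2,0)
ply 3, O at (1,2) | h0:-1=-1→(0,2); h1:-1=+1→(1,1)*; h1:-2=-1→(1,0)
ply 4, X at (1,1) | h0:-1=-1→(0,1)*; h1:-1=-1→(1,0)
ply 5, O at (0,1) | h1:-1=+1→(0,0)*
ply 6: (0,0) is terminal -1 (X); from (2,3) depth 5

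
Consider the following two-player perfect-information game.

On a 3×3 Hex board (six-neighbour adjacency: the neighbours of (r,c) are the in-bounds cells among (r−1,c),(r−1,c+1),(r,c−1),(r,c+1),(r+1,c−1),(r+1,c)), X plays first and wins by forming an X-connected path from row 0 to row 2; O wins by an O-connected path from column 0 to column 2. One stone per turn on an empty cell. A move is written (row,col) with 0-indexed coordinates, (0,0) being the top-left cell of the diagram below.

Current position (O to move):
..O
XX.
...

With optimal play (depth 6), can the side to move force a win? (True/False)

O winning at [..O/XX./...]: False

ply 1, O at ..O/XX./... | (0,0)=-1→O.O/XX./...*; (0,1)=-1→.OO/XX./...; (1,2)=-1→..O/XXO/...; (2,0)=-1→..O/XX./O..; (2,1)=-1→..O/XX./.O.; (2,2)=-1→..O/XX./..O
ply 2, X at O.O/XX./... | (0,1)=+1→OXO/XX./...*; (1,2)=-1→O.O/XXX/...; (2,0)=-1→O.O/XX./X..; (2,1)=-1→O.O/XX./.X.; (2,2)=-1→O.O/XX./..X
ply 3, O at OXO/XX./... | (1,2)=-1→OXO/XXO/...*; (2,0)=-1→OXO/XX./O..; (2,1)=-1→OXO/XX./.O.; (2,2)=-1→OXO/XX./..O
ply 4, X at OXO/XXO/... | (2,0)=+1→OXO/XXO/X..*; (2,1)=+1→OXO/XXO/.X.; (2,2)=+1→OXO/XXO/..X
ply 5: OXO/XXO/X.. is terminal -1 (O); from ..O/XX./... depth 6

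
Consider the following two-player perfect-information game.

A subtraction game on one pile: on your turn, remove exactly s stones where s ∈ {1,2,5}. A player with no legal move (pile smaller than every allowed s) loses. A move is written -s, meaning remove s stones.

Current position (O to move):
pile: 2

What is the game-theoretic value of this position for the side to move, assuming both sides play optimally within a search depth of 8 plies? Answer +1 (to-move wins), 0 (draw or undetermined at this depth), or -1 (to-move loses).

value(2, O) = +1

[2] O move#1: -1:-1/1, -2:+1/0*
[0] end (terminal -1, X#2); searched 2 to 8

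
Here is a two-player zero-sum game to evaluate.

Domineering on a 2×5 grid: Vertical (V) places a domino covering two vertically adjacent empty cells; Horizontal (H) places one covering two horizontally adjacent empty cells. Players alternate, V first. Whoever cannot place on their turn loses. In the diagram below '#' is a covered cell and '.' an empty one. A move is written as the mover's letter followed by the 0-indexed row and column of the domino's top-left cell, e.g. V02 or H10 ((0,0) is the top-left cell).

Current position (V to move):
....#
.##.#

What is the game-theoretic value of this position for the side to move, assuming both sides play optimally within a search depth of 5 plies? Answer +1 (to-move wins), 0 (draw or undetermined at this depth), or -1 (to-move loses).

value(....#/.##.#, V) = -1

[....#/.##.#] V move#1: V00:-1/#...#/###.#*, V03:-1/...##/.####
[#...#/###.#] H move#2: H01:-1/###.#/###.#, H02:+1/#.###/###.#*
[#.###/###.#] end (terminal -1, V#3); searched ....#/.##.# to 5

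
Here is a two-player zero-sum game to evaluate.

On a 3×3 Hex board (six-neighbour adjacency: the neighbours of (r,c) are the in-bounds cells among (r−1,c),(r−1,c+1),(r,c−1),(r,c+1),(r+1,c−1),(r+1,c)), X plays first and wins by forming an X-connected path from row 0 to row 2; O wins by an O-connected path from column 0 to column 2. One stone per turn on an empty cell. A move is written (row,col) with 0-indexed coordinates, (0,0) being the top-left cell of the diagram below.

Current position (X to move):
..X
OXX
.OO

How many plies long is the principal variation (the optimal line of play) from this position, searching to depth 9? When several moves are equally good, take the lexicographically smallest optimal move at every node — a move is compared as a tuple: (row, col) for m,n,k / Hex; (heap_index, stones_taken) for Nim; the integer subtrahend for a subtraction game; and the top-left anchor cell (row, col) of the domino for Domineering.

p1 X@[..X/OXX/.OO]: (0,0)[X.X/OXX/.OO]-1 (0,1)[.XX/OXX/.OO]-1 (2,0)[..X/OXX/XOO]+1*
p2 O@[..X/OXX/XOO] terminal -1; root [..X/OXX/.OO] d9

PV length from [..X/OXX/.OO]: 1 ply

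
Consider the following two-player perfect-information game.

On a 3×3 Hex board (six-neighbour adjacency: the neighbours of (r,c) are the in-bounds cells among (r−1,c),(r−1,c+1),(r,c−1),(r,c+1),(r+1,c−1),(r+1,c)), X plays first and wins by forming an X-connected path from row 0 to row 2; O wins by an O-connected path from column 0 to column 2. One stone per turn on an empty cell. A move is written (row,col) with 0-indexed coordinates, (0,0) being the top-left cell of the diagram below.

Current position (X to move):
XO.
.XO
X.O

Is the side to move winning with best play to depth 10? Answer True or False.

p1 X@[XO./.XO/X.O]: (0,2)[XOX/.XO/X.O]+1* (1,0)[XO./XXO/X.O]+1 (2,1)[XO./.XO/XXO]+1
p2 O@[XOX/.XO/X.O] terminal -1; root [XO./.XO/X.O] d10

X winning at [XO./.XO/X.O]: True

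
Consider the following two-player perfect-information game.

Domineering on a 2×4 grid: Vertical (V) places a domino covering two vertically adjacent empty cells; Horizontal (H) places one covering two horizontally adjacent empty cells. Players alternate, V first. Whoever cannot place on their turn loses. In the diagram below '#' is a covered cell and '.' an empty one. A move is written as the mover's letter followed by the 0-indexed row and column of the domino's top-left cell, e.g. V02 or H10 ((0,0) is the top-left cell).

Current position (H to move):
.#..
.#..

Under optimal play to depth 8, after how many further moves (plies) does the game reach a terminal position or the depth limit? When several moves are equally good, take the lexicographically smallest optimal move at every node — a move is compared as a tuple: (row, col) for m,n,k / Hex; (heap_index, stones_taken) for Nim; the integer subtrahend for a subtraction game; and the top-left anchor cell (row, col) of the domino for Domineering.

[.#../.#..] H move#1: H02:+1/.###/.#..*, H12:+1/.#../.###
[.###/.#..] V move#2: V00:-1/####/##..*
[####/##..] H move#3: H12:+1/####/####*
[####/####] end (terminal -1, V#4); searched .#../.#.. to 8

PV length from [.#../.#..]: 3 plies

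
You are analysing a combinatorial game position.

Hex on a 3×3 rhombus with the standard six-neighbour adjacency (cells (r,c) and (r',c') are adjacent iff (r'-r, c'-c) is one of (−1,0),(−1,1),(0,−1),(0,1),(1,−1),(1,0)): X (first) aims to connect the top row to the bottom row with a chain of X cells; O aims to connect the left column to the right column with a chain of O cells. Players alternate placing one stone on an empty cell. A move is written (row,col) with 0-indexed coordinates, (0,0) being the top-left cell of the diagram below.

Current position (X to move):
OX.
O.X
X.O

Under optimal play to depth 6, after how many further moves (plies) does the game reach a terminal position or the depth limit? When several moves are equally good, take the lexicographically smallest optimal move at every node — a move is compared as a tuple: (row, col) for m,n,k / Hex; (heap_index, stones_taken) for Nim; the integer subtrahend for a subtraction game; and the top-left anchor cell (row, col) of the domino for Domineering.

ply 1, X at OX./O.X/X.O | (0,2)=+1→OXX/O.X/X.O*; (1,1)=+1→OX./OXX/X.O; (2,1)=+1→OX./O.X/XXO
ply 2, O at OXX/O.X/X.O | (1,1)=-1→OXX/OOX/X.O*; (2,1)=-1→OXX/O.X/XOO
ply 3, X at OXX/OOX/X.O | (2,1)=+1→OXX/OOX/XXO*
ply 4: OXX/OOX/XXO is terminal -1 (O); from OX./O.X/X.O depth 6

PV length from [OX./O.X/X.O]: 3 plies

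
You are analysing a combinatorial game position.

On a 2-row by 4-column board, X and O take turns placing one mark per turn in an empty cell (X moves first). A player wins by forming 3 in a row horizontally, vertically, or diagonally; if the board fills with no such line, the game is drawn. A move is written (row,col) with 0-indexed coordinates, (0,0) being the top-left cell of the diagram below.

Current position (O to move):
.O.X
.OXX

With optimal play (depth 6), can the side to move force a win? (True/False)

ply 1, O at .O.X/.OXX | (0,0)=+0→OO.X/.OXX*; (0,2)=+0→.OOX/.OXX; (1,0)=+0→.O.X/OOXX
ply 2, X at OO.X/.OXX | (0,2)=+0→OOXX/.OXX*; (1,0)=-1→OO.X/XOXX
ply 3, O at OOXX/.OXX | (1,0)=+0→OOXX/OOXX*
ply 4: OOXX/OOXX is terminal +0 (X); from .O.X/.OXX depth 6

O winning at [.O.X/.OXX]: False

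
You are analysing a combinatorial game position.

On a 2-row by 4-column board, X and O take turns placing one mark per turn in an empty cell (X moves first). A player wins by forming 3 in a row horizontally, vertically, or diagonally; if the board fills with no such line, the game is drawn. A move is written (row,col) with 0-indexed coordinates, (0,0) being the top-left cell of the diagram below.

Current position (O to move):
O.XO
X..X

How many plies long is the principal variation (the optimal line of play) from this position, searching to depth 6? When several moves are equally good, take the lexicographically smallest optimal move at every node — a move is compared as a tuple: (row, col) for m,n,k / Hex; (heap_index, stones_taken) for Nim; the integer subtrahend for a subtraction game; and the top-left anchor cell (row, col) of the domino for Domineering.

PV length from [O.XO/X..X]: 3 plies

[O.XO/X..X] O move#1: (0,1):+0/OOXO/X..X*, (1,1):+0/O.XO/XO.X, (1,2):+0/O.XO/X.OX
[OOXO/X..X] X move#2: (1,1):+0/OOXO/XX.X*, (1,2):+0/OOXO/X.XX
[OOXO/XX.X] O move#3: (1,2):+0/OOXO/XXOX*
[OOXO/XXOX] end (terminal +0, X#4); searched O.XO/X..X to 6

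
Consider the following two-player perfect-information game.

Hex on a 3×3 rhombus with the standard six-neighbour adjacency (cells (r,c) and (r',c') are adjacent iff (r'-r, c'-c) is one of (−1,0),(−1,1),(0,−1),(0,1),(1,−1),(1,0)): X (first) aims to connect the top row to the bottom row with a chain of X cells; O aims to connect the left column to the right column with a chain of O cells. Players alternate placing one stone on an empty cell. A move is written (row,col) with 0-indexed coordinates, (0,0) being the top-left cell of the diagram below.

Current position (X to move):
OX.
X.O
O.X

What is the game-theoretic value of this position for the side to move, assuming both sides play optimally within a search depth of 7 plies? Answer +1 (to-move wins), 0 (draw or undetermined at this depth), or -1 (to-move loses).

[OX./X.O/O.X] X move#1: (0,2):-1/OXX/X.O/O.X*, (1,1):-1/OX./XXO/O.X, (2,1):-1/OX./X.O/OXX
[OXX/X.O/O.X] O move#2: (1,1):+1/OXX/XOO/O.X*, (2,1):+1/OXX/X.O/OOX
[OXX/XOO/O.X] end (terminal -1, X#3); searched OX./X.O/O.X to 7

value(OX./X.O/O.X, X) = -1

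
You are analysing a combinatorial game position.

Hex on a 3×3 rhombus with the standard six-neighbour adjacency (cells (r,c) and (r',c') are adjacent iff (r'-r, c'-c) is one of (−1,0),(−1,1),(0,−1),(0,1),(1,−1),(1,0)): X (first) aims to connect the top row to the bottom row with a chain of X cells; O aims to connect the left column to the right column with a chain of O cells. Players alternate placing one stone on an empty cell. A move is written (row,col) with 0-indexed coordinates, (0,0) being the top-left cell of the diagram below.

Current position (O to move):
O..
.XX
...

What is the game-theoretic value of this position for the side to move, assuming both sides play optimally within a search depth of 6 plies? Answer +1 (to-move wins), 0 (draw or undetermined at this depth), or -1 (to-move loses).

value(O../.XX/..., O) = -1

ply 1, O at O../.XX/... | (0,1)=-1→OO./.XX/...*; (0,2)=-1→O.O/.XX/...; (1,0)=-1→O../OXX/...; (2,0)=-1→O../.XX/O..; (2,1)=-1→O../.XX/.O.; (2,2)=-1→O../.XX/..O
ply 2, X at OO./.XX/... | (0,2)=+1→OOX/.XX/...*; (1,0)=-1→OO./XXX/...; (2,0)=-1→OO./.XX/X..; (2,1)=-1→OO./.XX/.X.; (2,2)=-1→OO./.XX/..X
ply 3, O at OOX/.XX/... | (1,0)=-1→OOX/OXX/...*; (2,0)=-1→OOX/.XX/O..; (2,1)=-1→OOX/.XX/.O.; (2,2)=-1→OOX/.XX/..O
ply 4, X at OOX/OXX/... | (2,0)=+1→OOX/OXX/X..*; (2,1)=+1→OOX/OXX/.X.; (2,2)=+1→OOX/OXX/..X
ply 5: OOX/OXX/X.. is terminal -1 (O); from O../.XX/... depth 6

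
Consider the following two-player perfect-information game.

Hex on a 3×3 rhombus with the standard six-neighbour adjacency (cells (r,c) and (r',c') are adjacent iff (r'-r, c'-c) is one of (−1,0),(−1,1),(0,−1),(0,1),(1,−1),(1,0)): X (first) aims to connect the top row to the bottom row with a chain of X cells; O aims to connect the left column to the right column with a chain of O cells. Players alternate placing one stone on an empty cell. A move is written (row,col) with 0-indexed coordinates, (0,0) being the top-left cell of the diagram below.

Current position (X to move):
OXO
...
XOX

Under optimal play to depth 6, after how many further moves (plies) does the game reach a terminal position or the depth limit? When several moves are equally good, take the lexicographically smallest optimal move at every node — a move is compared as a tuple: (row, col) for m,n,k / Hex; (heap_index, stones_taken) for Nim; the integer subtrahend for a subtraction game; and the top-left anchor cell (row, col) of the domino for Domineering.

PV length from [OXO/.../XOX]: 1 ply

p1 X@[OXO/.../XOX]: (1,0)[OXO/X../XOX]+1* (1,1)[OXO/.X./XOX]+1 (1,2)[OXO/..X/XOX]+1
p2 O@[OXO/X../XOX] terminal -1; root [OXO/.../XOX] d6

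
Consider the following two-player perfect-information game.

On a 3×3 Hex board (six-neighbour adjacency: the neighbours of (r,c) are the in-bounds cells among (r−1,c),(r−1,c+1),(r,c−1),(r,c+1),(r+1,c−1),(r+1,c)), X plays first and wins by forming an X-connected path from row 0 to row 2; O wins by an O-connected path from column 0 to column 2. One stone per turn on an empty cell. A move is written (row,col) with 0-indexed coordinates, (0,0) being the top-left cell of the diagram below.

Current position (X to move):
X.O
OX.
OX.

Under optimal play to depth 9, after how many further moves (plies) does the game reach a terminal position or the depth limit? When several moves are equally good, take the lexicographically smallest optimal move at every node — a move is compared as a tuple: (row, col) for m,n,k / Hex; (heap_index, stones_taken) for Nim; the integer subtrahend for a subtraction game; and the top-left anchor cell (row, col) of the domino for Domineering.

PV length from [X.O/OX./OX.]: 1 ply

[X.O/OX./OX.] X move#1: (0,1):+1/XXO/OX./OX.*, (1,2):-1/X.O/OXX/OX., (2,2):-1/X.O/OX./OXX
[XXO/OX./OX.] end (terminal -1, O#2); searched X.O/OX./OX. to 9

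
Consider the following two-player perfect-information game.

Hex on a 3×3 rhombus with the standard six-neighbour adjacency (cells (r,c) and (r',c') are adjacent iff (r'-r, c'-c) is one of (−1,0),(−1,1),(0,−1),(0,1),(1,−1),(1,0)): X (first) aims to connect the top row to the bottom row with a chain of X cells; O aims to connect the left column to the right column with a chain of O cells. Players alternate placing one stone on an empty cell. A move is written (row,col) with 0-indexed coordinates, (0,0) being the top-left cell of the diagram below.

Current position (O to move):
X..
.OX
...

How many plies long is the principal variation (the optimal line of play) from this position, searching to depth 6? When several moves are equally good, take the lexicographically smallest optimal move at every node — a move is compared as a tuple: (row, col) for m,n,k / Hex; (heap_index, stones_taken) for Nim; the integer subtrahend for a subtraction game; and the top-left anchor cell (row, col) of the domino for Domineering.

ply 1, O at X../.OX/... | (0,1)=-1→XO./.OX/...; (0,2)=+1→X.O/.OX/...*; (1,0)=-1→X../OOX/...; (2,0)=-1→X../.OX/O..; (2,1)=+1→X../.OX/.O.; (2,2)=+1→X../.OX/..O
ply 2, X at X.O/.OX/... | (0,1)=-1→XXO/.OX/...*; (1,0)=-1→X.O/XOX/...; (2,0)=-1→X.O/.OX/X..; (2,1)=-1→X.O/.OX/.X.; (2,2)=-1→X.O/.OX/..X
ply 3, O at XXO/.OX/... | (1,0)=+1→XXO/OOX/...*; (2,0)=+1→XXO/.OX/O..; (2,1)=+1→XXO/.OX/.O.; (2,2)=+1→XXO/.OX/..O
ply 4: XXO/OOX/... is terminal -1 (X); from X../.OX/... depth 6

PV length from [X../.OX/...]: 3 plies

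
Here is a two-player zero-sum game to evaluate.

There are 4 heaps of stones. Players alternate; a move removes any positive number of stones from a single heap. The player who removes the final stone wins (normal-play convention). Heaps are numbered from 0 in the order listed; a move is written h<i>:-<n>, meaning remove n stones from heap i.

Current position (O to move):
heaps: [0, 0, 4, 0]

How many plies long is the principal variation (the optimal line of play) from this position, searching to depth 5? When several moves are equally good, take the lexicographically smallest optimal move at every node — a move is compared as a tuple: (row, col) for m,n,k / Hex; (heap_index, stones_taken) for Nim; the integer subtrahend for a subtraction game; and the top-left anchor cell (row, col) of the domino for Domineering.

p1 O@[(0,0,4,0)]: h2:-1[(0,0,3,0)]-1 h2:-2[(0,0,2,0)]-1 h2:-3[(0,0,1,0)]-1 h2:-4[(0,0,0,0)]+1*
p2 X@[(0,0,0,0)] terminal -1; root [(0,0,4,0)] d5

PV length from [(0,0,4,0)]: 1 ply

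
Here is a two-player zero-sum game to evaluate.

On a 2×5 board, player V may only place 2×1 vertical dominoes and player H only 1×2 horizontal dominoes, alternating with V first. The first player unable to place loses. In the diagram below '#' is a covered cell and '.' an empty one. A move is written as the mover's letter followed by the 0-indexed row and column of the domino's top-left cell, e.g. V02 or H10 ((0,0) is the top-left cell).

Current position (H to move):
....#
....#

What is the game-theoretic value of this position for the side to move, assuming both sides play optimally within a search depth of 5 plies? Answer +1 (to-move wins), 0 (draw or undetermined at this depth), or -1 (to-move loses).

value(....#/....#, H) = +1

p1 H@[....#/....#]: H00[##..#/....#]-1 H01[.##.#/....#]+1* H02[..###/....#]-1 H10[....#/##..#]-1 H11[....#/.##.#]+1 H12[....#/..###]-1
p2 V@[.##.#/....#]: V00[###.#/#...#]-1* V03[.####/...##]-1
p3 H@[###.#/#...#]: H11[###.#/###.#]-1 H12[###.#/#.###]+1*
p4 V@[###.#/#.###] terminal -1; root [....#/....#] d5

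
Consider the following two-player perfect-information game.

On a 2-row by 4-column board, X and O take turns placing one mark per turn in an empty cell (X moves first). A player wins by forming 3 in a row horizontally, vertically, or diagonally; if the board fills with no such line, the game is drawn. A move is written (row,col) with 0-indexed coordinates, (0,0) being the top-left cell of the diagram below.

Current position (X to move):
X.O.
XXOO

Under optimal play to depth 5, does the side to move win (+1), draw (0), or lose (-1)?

value(X.O./XXOO, X) = 0

[X.O./XXOO] X move#1: (0,1):+0/XXO./XXOO*, (0,3):+0/X.OX/XXOO
[XXO./XXOO] O move#2: (0,3):+0/XXOO/XXOO*
[XXOO/XXOO] end (terminal +0, X#3); searched X.O./XXOO to 5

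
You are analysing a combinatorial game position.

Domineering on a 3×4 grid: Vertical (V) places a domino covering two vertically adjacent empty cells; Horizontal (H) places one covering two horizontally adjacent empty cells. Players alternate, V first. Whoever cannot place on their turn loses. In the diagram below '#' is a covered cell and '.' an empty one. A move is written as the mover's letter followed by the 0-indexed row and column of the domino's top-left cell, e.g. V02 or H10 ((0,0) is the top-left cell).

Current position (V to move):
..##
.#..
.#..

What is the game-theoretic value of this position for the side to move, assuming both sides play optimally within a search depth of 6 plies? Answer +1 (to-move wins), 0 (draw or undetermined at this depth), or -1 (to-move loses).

ply 1, V at ..##/.#../.#.. | V00=-1→#.##/##../.#..; V10=-1→..##/##../##..; V12=+1→..##/.##./.##.*; V13=+1→..##/.#.#/.#.#
ply 2, H at ..##/.##./.##. | H00=-1→####/.##./.##.*
ply 3, V at ####/.##./.##. | V10=+1→####/###./###.*; V13=+1→####/.###/.###
ply 4: ####/###./###. is terminal -1 (H); from ..##/.#../.#.. depth 6

value(..##/.#../.#.., V) = +1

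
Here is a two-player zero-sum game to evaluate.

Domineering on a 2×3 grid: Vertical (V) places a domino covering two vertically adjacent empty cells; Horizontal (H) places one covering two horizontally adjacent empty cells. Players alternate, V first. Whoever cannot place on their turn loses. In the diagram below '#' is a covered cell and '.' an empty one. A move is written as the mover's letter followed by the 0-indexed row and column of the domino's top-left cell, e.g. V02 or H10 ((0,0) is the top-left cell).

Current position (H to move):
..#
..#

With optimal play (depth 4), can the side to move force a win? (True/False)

H winning at [..#/..#]: True

[..#/..#] H move#1: H00:+1/###/..#*, H10:+1/..#/###
[###/..#] end (terminal -1, V#2); searched ..#/..# to 4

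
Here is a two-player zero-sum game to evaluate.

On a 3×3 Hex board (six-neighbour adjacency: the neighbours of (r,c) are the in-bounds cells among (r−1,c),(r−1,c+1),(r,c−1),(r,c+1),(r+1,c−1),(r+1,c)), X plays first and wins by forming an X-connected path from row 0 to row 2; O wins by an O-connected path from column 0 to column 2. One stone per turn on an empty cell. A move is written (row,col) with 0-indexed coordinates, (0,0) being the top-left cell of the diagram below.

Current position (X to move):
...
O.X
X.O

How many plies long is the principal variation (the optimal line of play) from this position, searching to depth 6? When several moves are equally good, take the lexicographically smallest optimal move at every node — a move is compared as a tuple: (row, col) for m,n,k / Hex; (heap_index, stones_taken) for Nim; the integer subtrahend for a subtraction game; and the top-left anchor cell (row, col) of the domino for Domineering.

[.../O.X/X.O] X move#1: (0,0):-1/X../O.X/X.O, (0,1):-1/.X./O.X/X.O, (0,2):+1/..X/O.X/X.O*, (1,1):+1/.../OXX/X.O, (2,1):-1/.../O.X/XXO
[..X/O.X/X.O] O move#2: (0,0):-1/O.X/O.X/X.O*, (0,1):-1/.OX/O.X/X.O, (1,1):-1/..X/OOX/X.O, (2,1):-1/..X/O.X/XOO
[O.X/O.X/X.O] X move#3: (0,1):+1/OXX/O.X/X.O*, (1,1):+1/O.X/OXX/X.O, (2,1):+1/O.X/O.X/XXO
[OXX/O.X/X.O] O move#4: (1,1):-1/OXX/OOX/X.O*, (2,1):-1/OXX/O.X/XOO
[OXX/OOX/X.O] X move#5: (2,1):+1/OXX/OOX/XXO*
[OXX/OOX/XXO] end (terminal -1, O#6); searched .../O.X/X.O to 6

PV length from [.../O.X/X.O]: 5 plies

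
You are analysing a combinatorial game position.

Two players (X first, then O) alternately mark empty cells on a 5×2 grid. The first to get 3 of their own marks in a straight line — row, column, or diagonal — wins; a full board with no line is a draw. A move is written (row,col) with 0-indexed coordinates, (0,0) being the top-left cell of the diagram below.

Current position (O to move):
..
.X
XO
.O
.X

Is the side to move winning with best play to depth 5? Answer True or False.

[../.X/XO/.O/.X] O move#1: (0,0):-1/O./.X/XO/.O/.X, (0,1):-1/.O/.X/XO/.O/.X, (1,0):+0/../OX/XO/.O/.X*, (3,0):+0/../.X/XO/OO/.X, (4,0):-1/../.X/XO/.O/OX
[../OX/XO/.O/.X] X move#2: (0,0):+0/X./OX/XO/.O/.X*, (0,1):+0/.X/OX/XO/.O/.X, (3,0):+0/../OX/XO/XO/.X, (4,0):+0/../OX/XO/.O/XX
[X./OX/XO/.O/.X] O move#3: (0,1):+0/XO/OX/XO/.O/.X*, (3,0):+0/X./OX/XO/OO/.X, (4,0):+0/X./OX/XO/.O/OX
[XO/OX/XO/.O/.X] X move#4: (3,0):+0/XO/OX/XO/XO/.X*, (4,0):+0/XO/OX/XO/.O/XX
[XO/OX/XO/XO/.X] O move#5: (4,0):+0/XO/OX/XO/XO/OX*
[XO/OX/XO/XO/OX] end (terminal +0, X#6); searched ../.X/XO/.O/.X to 5

O winning at [../.X/XO/.O/.X]: False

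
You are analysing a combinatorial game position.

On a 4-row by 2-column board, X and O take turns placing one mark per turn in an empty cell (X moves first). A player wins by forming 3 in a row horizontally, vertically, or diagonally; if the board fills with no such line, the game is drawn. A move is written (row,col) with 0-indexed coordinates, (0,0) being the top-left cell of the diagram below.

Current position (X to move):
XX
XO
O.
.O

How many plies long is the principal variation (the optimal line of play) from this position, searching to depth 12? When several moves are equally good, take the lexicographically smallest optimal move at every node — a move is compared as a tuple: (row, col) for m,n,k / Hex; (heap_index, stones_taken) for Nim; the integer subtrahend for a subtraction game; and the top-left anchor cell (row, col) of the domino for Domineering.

p1 X@[XX/XO/O./.O]: (2,1)[XX/XO/OX/.O]+0* (3,0)[XX/XO/O./XO]-1
p2 O@[XX/XO/OX/.O]: (3,0)[XX/XO/OX/OO]+0*
p3 X@[XX/XO/OX/OO] terminal +0; root [XX/XO/O./.O] d12

PV length from [XX/XO/O./.O]: 2 plies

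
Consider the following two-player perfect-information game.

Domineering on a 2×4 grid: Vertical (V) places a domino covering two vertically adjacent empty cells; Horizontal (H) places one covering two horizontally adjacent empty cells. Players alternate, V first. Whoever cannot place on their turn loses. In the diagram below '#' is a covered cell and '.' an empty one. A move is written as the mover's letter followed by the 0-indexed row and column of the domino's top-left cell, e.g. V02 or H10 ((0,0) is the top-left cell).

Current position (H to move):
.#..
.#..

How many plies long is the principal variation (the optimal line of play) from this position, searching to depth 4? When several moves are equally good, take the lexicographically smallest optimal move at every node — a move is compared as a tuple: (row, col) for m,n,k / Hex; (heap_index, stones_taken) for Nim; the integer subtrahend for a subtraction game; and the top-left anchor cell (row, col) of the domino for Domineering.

PV length from [.#../.#..]: 3 plies

[.#../.#..] H move#1: H02:+1/.###/.#..*, H12:+1/.#../.###
[.###/.#..] V move#2: V00:-1/####/##..*
[####/##..] H move#3: H12:+1/####/####*
[####/####] end (terminal -1, V#4); searched .#../.#.. to 4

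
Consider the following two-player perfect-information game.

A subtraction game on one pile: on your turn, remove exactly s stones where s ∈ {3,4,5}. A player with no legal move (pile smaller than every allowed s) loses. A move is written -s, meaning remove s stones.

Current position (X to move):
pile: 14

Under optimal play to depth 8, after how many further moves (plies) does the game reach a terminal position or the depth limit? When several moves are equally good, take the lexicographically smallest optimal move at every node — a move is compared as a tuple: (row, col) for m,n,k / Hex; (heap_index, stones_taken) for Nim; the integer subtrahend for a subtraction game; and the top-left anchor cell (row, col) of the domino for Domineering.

PV length from [14]: 3 plies

p1 X@[14]: -3[11]-1 -4[10]+1* -5[9]+1
p2 O@[10]: -3[7]-1* -4[6]-1 -5[5]-1
p3 X@[7]: -3[4]-1 -4[3]-1 -5[2]+1*
p4 O@[2] terminal -1; root [14] d8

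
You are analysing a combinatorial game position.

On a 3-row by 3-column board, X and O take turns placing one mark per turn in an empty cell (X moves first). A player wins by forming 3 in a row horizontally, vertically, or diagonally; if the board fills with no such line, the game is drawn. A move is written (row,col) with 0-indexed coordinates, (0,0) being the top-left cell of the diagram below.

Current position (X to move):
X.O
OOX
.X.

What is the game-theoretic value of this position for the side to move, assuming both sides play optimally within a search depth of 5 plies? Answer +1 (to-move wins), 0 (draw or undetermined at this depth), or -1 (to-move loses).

value(X.O/OOX/.X., X) = 0

[X.O/OOX/.X.] X move#1: (0,1):-1/XXO/OOX/.X., (2,0):+0/X.O/OOX/XX.*, (2,2):-1/X.O/OOX/.XX
[X.O/OOX/XX.] O move#2: (0,1):-1/XOO/OOX/XX., (2,2):+0/X.O/OOX/XXO*
[X.O/OOX/XXO] X move#3: (0,1):+0/XXO/OOX/XXO*
[XXO/OOX/XXO] end (terminal +0, O#4); searched X.O/OOX/.X. to 5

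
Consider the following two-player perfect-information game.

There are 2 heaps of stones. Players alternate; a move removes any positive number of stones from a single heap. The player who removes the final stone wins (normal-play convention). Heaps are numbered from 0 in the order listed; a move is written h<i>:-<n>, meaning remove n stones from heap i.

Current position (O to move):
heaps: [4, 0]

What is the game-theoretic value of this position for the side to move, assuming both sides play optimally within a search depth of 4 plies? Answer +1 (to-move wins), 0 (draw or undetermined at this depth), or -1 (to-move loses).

value((4,0), O) = +1

[(4,0)] O move#1: h0:-1:-1/(3,0), h0:-2:-1/(2,0), h0:-3:-1/(1,0), h0:-4:+1/(0,0)*
[(0,0)] end (terminal -1, X#2); searched (4,0) to 4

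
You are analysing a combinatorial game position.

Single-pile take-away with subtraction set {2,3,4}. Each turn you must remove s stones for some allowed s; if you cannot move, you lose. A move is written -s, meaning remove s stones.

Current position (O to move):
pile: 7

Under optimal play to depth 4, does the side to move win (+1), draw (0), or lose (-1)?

ply 1, O at 7 | -2=-1→5*; -3=-1→4; -4=-1→3
ply 2, X at 5 | -2=-1→3; -3=-1→2; -4=+1→1*
ply 3: 1 is terminal -1 (O); from 7 depth 4

value(7, O) = -1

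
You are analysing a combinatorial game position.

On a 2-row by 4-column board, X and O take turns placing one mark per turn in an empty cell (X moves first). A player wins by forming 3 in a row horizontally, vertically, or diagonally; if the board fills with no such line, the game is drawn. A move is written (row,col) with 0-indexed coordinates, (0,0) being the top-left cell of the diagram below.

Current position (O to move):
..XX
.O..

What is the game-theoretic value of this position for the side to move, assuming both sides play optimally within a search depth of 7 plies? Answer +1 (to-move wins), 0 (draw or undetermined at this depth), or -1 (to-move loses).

[..XX/.O..] O move#1: (0,0):-1/O.XX/.O.., (0,1):+0/.OXX/.O..*, (1,0):-1/..XX/OO.., (1,2):-1/..XX/.OO., (1,3):-1/..XX/.O.O
[.OXX/.O..] X move#2: (0,0):-1/XOXX/.O.., (1,0):+0/.OXX/XO..*, (1,2):+0/.OXX/.OX., (1,3):+0/.OXX/.O.X
[.OXX/XO..] O move#3: (0,0):+0/OOXX/XO..*, (1,2):+0/.OXX/XOO., (1,3):+0/.OXX/XO.O
[OOXX/XO..] X move#4: (1,2):+0/OOXX/XOX.*, (1,3):+0/OOXX/XO.X
[OOXX/XOX.] O move#5: (1,3):+0/OOXX/XOXO*
[OOXX/XOXO] end (terminal +0, X#6); searched ..XX/.O.. to 7

value(..XX/.O.., O) = 0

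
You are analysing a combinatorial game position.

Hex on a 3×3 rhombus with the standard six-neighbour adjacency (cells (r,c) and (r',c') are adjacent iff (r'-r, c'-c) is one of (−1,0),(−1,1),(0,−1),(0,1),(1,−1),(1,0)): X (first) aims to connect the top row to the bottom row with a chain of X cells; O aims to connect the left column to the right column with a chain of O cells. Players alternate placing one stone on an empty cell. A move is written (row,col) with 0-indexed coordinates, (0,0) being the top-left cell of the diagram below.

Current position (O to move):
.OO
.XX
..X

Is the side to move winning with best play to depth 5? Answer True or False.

O winning at [.OO/.XX/..X]: True

p1 O@[.OO/.XX/..X]: (0,0)[OOO/.XX/..X]+1* (1,0)[.OO/OXX/..X]+1 (2,0)[.OO/.XX/O.X]+1 (2,1)[.OO/.XX/.OX]+1
p2 X@[OOO/.XX/..X] terminal -1; root [.OO/.XX/..X] d5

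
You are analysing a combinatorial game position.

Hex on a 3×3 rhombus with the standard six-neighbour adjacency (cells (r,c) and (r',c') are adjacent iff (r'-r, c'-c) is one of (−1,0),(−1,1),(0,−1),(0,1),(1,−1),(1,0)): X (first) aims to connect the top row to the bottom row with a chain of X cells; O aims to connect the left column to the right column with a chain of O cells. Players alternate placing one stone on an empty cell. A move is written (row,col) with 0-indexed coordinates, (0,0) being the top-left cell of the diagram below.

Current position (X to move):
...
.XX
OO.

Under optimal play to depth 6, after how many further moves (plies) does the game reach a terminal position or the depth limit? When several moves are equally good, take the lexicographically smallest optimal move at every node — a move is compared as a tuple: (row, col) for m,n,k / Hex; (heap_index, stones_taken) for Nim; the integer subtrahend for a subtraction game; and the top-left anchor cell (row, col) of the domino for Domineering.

[.../.XX/OO.] X move#1: (0,0):-1/X../.XX/OO., (0,1):-1/.X./.XX/OO., (0,2):-1/..X/.XX/OO., (1,0):-1/.../XXX/OO., (2,2):+1/.../.XX/OOX*
[.../.XX/OOX] O move#2: (0,0):-1/O../.XX/OOX*, (0,1):-1/.O./.XX/OOX, (0,2):-1/..O/.XX/OOX, (1,0):-1/.../OXX/OOX
[O../.XX/OOX] X move#3: (0,1):+1/OX./.XX/OOX*, (0,2):+1/O.X/.XX/OOX, (1,0):+1/O../XXX/OOX
[OX./.XX/OOX] end (terminal -1, O#4); searched .../.XX/OO. to 6

PV length from [.../.XX/OO.]: 3 plies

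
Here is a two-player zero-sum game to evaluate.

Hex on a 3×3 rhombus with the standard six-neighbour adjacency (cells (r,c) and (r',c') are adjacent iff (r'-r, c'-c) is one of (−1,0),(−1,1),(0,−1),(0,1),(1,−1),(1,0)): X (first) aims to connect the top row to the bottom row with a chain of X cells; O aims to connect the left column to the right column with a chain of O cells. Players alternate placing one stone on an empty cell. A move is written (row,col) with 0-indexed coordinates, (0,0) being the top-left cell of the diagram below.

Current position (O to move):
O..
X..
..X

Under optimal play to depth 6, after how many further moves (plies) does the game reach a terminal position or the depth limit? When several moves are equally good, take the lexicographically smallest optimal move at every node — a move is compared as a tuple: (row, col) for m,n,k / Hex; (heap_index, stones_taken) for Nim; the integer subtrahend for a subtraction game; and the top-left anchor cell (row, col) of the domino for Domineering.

[O../X../..X] O move#1: (0,1):-1/OO./X../..X, (0,2):-1/O.O/X../..X, (1,1):+1/O../XO./..X*, (1,2):-1/O../X.O/..X, (2,0):-1/O../X../O.X, (2,1):-1/O../X../.OX
[O../XO./..X] X move#2: (0,1):-1/OX./XO./..X*, (0,2):-1/O.X/XO./..X, (1,2):-1/O../XOX/..X, (2,0):-1/O../XO./X.X, (2,1):-1/O../XO./.XX
[OX./XO./..X] O move#3: (0,2):-1/OXO/XO./..X, (1,2):-1/OX./XOO/..X, (2,0):+1/OX./XO./O.X*, (2,1):-1/OX./XO./.OX
[OX./XO./O.X] X move#4: (0,2):-1/OXX/XO./O.X*, (1,2):-1/OX./XOX/O.X, (2,1):-1/OX./XO./OXX
[OXX/XO./O.X] O move#5: (1,2):+1/OXX/XOO/O.X*, (2,1):-1/OXX/XO./OOX
[OXX/XOO/O.X] end (terminal -1, X#6); searched O../X../..X to 6

PV length from [O../X../..X]: 5 plies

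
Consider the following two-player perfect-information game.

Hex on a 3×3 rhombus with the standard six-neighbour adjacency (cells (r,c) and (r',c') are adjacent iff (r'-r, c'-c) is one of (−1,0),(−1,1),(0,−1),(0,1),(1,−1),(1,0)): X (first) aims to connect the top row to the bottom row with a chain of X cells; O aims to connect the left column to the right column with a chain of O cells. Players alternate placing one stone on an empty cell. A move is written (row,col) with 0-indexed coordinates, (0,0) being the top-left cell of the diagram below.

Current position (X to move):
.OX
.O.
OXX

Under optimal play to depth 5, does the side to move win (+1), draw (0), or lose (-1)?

p1 X@[.OX/.O./OXX]: (0,0)[XOX/.O./OXX]-1 (1,0)[.OX/XO./OXX]-1 (1,2)[.OX/.OX/OXX]+1*
p2 O@[.OX/.OX/OXX] terminal -1; root [.OX/.O./OXX] d5

value(.OX/.O./OXX, X) = +1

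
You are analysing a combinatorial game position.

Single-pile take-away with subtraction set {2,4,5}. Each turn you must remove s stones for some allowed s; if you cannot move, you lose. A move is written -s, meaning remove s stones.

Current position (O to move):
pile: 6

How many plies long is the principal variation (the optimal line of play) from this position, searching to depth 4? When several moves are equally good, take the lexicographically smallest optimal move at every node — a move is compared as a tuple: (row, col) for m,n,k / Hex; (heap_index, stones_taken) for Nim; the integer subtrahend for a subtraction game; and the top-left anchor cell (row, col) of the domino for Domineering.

PV length from [6]: 1 ply

[6] O move#1: -2:-1/4, -4:-1/2, -5:+1/1*
[1] end (terminal -1, X#2); searched 6 to 4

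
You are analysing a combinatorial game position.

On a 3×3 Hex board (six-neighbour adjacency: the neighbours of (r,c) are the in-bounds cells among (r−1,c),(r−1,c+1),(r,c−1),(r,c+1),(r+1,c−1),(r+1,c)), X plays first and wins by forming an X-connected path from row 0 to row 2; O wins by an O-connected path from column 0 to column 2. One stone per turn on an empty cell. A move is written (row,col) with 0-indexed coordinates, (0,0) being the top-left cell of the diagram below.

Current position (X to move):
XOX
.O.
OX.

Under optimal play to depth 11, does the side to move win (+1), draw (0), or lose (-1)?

ply 1, X at XOX/.O./OX. | (1,0)=-1→XOX/XO./OX.; (1,2)=+1→XOX/.OX/OX.*; (2,2)=-1→XOX/.O./OXX
ply 2: XOX/.OX/OX. is terminal -1 (O); from XOX/.O./OX. depth 11

value(XOX/.O./OX., X) = +1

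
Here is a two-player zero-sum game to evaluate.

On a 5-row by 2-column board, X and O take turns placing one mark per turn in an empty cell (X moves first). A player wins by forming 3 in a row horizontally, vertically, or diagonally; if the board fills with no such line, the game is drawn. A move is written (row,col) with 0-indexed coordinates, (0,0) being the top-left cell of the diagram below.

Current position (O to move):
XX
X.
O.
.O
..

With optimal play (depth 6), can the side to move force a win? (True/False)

O winning at [XX/X./O./.O/..]: True

ply 1, O at XX/X./O./.O/.. | (1,1)=+0→XX/XO/O./.O/..; (2,1)=+1→XX/X./OO/.O/..*; (3,0)=+1→XX/X./O./OO/..; (4,0)=+1→XX/X./O./.O/O.; (4,1)=+0→XX/X./O./.O/.O
ply 2, X at XX/X./OO/.O/.. | (1,1)=-1→XX/XX/OO/.O/..*; (3,0)=-1→XX/X./OO/XO/..; (4,0)=-1→XX/X./OO/.O/X.; (4,1)=-1→XX/X./OO/.O/.X
ply 3, O at XX/XX/OO/.O/.. | (3,0)=+1→XX/XX/OO/OO/..*; (4,0)=+1→XX/XX/OO/.O/O.; (4,1)=+1→XX/XX/OO/.O/.O
ply 4, X at XX/XX/OO/OO/.. | (4,0)=-1→XX/XX/OO/OO/X.*; (4,1)=-1→XX/XX/OO/OO/.X
ply 5, O at XX/XX/OO/OO/X. | (4,1)=+1→XX/XX/OO/OO/XO*
ply 6: XX/XX/OO/OO/XO is terminal -1 (X); from XX/X./O./.O/.. depth 6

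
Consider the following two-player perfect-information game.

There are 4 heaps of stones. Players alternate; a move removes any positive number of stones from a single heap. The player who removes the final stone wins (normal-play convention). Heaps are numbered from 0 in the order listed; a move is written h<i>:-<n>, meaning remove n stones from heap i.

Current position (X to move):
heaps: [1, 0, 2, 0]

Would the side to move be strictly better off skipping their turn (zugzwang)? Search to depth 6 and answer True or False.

p1 X@[(1,0,2,0)]: h0:-1[(0,0,2,0)]-1 h2:-1[(1,0,1,0)]+1* h2:-2[(1,0,0,0)]-1
p2 O@[(1,0,1,0)]: h0:-1[(0,0,1,0)]-1* h2:-1[(1,0,0,0)]-1
p3 X@[(0,0,1,0)]: h2:-1[(0,0,0,0)]+1*
p4 O@[(0,0,0,0)] terminal -1; root [(1,0,2,0)] d6
if X skipped the turn, O would face:
~ p1 O@[(1,0,2,0)]: h0:-1[(0,0,2,0)]-1 h2:-1[(1,0,1,0)]+1* h2:-2[(1,0,0,0)]-1
~ p2 X@[(1,0,1,0)]: h0:-1[(0,0,1,0)]-1* h2:-1[(1,0,0,0)]-1
~ p3 O@[(0,0,1,0)]: h2:-1[(0,0,0,0)]+1*
~ p4 X@[(0,0,0,0)] terminal -1; root [(1,0,2,0)] d6
compare (X): move=+1 vs pass=-1

zugzwang((1,0,2,0), X) = False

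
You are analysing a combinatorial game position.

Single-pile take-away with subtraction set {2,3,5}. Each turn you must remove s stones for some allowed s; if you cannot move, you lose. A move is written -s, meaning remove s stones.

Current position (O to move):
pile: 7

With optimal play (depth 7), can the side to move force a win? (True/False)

O winning at [7]: False

ply 1, O at 7 | -2=-1→5*; -3=-1→4; -5=-1→2
ply 2, X at 5 | -2=-1→3; -3=-1→2; -5=+1→0*
ply 3: 0 is terminal -1 (O); from 7 depth 7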